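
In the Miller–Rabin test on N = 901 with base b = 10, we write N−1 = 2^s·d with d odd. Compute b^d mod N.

901 − 1 = 900 = 2^2 · 225, so d = 225.
10^1 ≡ 10 (mod 901)
10^2 ≡ 10^2 = 100 ≡ 100 (mod 901)
10^4 ≡ 100^2 = 10000 ≡ 89 (mod 901)
10^8 ≡ 89^2 = 7921 ≡ 713 (mod 901)
10^16 ≡ 713^2 = 508369 ≡ 205 (mod 901)
10^32 ≡ 205^2 = 42025 ≡ 579 (mod 901)
10^64 ≡ 579^2 = 335241 ≡ 69 (mod 901)
10^128 ≡ 69^2 = 4761 ≡ 256 (mod 901)
225 = 128 + 64 + 32 + 1 in binary powers of 2.
So 10^225 ≡ 256 · 69 · 579 · 10 ≡ 248 (mod 901).
Squaring chain: 248 → 236; never reaches −1, so base 10 is a Miller–Rabin witness that 901 is composite.

248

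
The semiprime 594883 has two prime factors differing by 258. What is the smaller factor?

Since p = q + 258, we have 594883 = q(q + 258), so q² + 258q − 594883 = 0.
Discriminant: 258² + 4·594883 = 66564 + 2379532 = 2446096; √2446096 = 1564.
q = (−258 + 1564)/2 = 653, and p = q + 258 = 911.
Check: 653 · 911 = 594883.

653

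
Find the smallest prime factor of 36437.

36437 is odd.
Digit sum 23, not divisible by 3.
Ends in 7: not divisible by 5.
7: 36437 = 7·5205 + 2
11: 36437 = 11·3312 + 5
13: 36437 = 13·2802 + 11
17: 36437 = 17·2143 + 6
19: 36437 = 19·1917 + 14
23: 36437 = 23·1584 + 5
29: 36437 = 29·1256 + 13
31: 36437 = 31·1175 + 12
37: 36437 = 37·984 + 29
41: 36437 = 41·888 + 29
43: 36437 = 43·847 + 16
47: 36437 = 47·775 + 12
53: 36437 = 53·687 + 26
59: 36437 = 59·617 + 34
61: 36437 = 61·597 + 20
67: 36437 = 67·543 + 56
71: 36437 = 71·513 + 14
73: 36437 = 73·499 + 10
79: 36437 = 79·461 + 18
83: 36437 = 83·439

83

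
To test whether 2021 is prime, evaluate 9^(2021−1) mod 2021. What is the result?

9^1 ≡ 9 (mod 2021)
9^2 ≡ 9^2 = 81 ≡ 81 (mod 2021)
9^4 ≡ 81^2 = 6561 ≡ 498 (mod 2021)
9^8 ≡ 498^2 = 248004 ≡ 1442 (mod 2021)
9^16 ≡ 1442^2 = 2079364 ≡ 1776 (mod 2021)
9^32 ≡ 1776^2 = 3154176 ≡ 1416 (mod 2021)
9^64 ≡ 1416^2 = 2005056 ≡ 224 (mod 2021)
9^128 ≡ 224^2 = 50176 ≡ 1672 (mod 2021)
9^256 ≡ 1672^2 = 2795584 ≡ 541 (mod 2021)
9^512 ≡ 541^2 = 292681 ≡ 1657 (mod 2021)
9^1024 ≡ 1657^2 = 2745649 ≡ 1131 (mod 2021)
2020 = 1024 + 512 + 256 + 128 + 64 + 32 + 4 in binary powers of 2.
So 9^2020 ≡ 1131 · 1657 · 541 · 1672 · 224 · 1416 · 498 ≡ 1358 (mod 2021).
Since 1358 ≠ 1, base 9 is a Fermat witness: 2021 is composite.

1358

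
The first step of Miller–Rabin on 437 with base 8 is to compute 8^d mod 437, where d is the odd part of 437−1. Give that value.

437 − 1 = 436 = 2^2 · 109, so d = 109.
8^1 ≡ 8 (mod 437)
8^2 ≡ 8^2 = 64 ≡ 64 (mod 437)
8^4 ≡ 64^2 = 4096 ≡ 163 (mod 437)
8^8 ≡ 163^2 = 26569 ≡ 349 (mod 437)
8^16 ≡ 349^2 = 121801 ≡ 315 (mod 437)
8^32 ≡ 315^2 = 99225 ≡ 26 (mod 437)
8^64 ≡ 26^2 = 676 ≡ 239 (mod 437)
109 = 64 + 32 + 8 + 4 + 1 in binary powers of 2.
So 8^109 ≡ 239 · 26 · 349 · 163 · 8 ≡ 141 (mod 437).
Squaring chain: 141 → 216; never reaches −1, so base 8 is a Miller–Rabin witness that 437 is composite.

141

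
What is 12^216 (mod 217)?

64

12^1 ≡ 12 (mod 217)
12^2 ≡ 12^2 = 144 ≡ 144 (mod 217)
12^4 ≡ 144^2 = 20736 ≡ 121 (mod 217)
12^8 ≡ 121^2 = 14641 ≡ 102 (mod 217)
12^16 ≡ 102^2 = 10404 ≡ 205 (mod 217)
12^32 ≡ 205^2 = 42025 ≡ 144 (mod 217)
12^64 ≡ 144^2 = 20736 ≡ 121 (mod 217)
12^128 ≡ 121^2 = 14641 ≡ 102 (mod 217)
216 = 128 + 64 + 16 + 8 in binary powers of 2.
So 12^216 ≡ 102 · 121 · 205 · 102 ≡ 64 (mod 217).
Since 64 ≠ 1, base 12 is a Fermat witness: 217 is composite.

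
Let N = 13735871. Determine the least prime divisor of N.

67

13735871 is odd.
Digit sum 35, not divisible by 3.
Ends in 1: not divisible by 5.
7: 13735871 = 7·1962267 + 2
11: 13735871 = 11·1248715 + 6
13: 13735871 = 13·1056605 + 6
17: 13735871 = 17·807992 + 7
19: 13735871 = 19·722940 + 11
23: 13735871 = 23·597211 + 18
29: 13735871 = 29·473650 + 21
31: 13735871 = 31·443092 + 19
37: 13735871 = 37·371239 + 28
41: 13735871 = 41·335021 + 10
43: 13735871 = 43·319438 + 37
47: 13735871 = 47·292252 + 27
53: 13735871 = 53·259167 + 20
59: 13735871 = 59·232811 + 22
61: 13735871 = 61·225178 + 13
67: 13735871 = 67·205013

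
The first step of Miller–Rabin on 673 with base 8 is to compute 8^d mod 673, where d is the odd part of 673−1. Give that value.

673 − 1 = 672 = 2^5 · 21, so d = 21.
8^1 ≡ 8 (mod 673)
8^2 ≡ 8^2 = 64 ≡ 64 (mod 673)
8^4 ≡ 64^2 = 4096 ≡ 58 (mod 673)
8^8 ≡ 58^2 = 3364 ≡ 672 (mod 673)
8^16 ≡ 672^2 = 451584 ≡ 1 (mod 673)
21 = 16 + 4 + 1 in binary powers of 2.
So 8^21 ≡ 1 · 58 · 8 ≡ 464 (mod 673).
Squaring chain: 464 → 609 → 58 → 672 → 1; reaches −1, so base 8 does not prove 673 composite.

464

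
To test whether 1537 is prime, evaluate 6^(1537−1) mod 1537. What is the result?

6^1 ≡ 6 (mod 1537)
6^2 ≡ 6^2 = 36 ≡ 36 (mod 1537)
6^4 ≡ 36^2 = 1296 ≡ 1296 (mod 1537)
6^8 ≡ 1296^2 = 1679616 ≡ 1212 (mod 1537)
6^16 ≡ 1212^2 = 1468944 ≡ 1109 (mod 1537)
6^32 ≡ 1109^2 = 1229881 ≡ 281 (mod 1537)
6^64 ≡ 281^2 = 78961 ≡ 574 (mod 1537)
6^128 ≡ 574^2 = 329476 ≡ 558 (mod 1537)
6^256 ≡ 558^2 = 311364 ≡ 890 (mod 1537)
6^512 ≡ 890^2 = 792100 ≡ 545 (mod 1537)
6^1024 ≡ 545^2 = 297025 ≡ 384 (mod 1537)
1536 = 1024 + 512 in binary powers of 2.
So 6^1536 ≡ 384 · 545 ≡ 248 (mod 1537).
Since 248 ≠ 1, base 6 is a Fermat witness: 1537 is composite.

248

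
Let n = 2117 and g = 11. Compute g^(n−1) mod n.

11^1 ≡ 11 (mod 2117)
11^2 ≡ 11^2 = 121 ≡ 121 (mod 2117)
11^4 ≡ 121^2 = 14641 ≡ 1939 (mod 2117)
11^8 ≡ 1939^2 = 3759721 ≡ 2046 (mod 2117)
11^16 ≡ 2046^2 = 4186116 ≡ 807 (mod 2117)
11^32 ≡ 807^2 = 651249 ≡ 1330 (mod 2117)
11^64 ≡ 1330^2 = 1768900 ≡ 1205 (mod 2117)
11^128 ≡ 1205^2 = 1452025 ≡ 1880 (mod 2117)
11^256 ≡ 1880^2 = 3534400 ≡ 1127 (mod 2117)
11^512 ≡ 1127^2 = 1270129 ≡ 2046 (mod 2117)
11^1024 ≡ 2046^2 = 4186116 ≡ 807 (mod 2117)
11^2048 ≡ 807^2 = 651249 ≡ 1330 (mod 2117)
2116 = 2048 + 64 + 4 in binary powers of 2.
So 11^2116 ≡ 1330 · 1205 · 1939 ≡ 401 (mod 2117).
Since 401 ≠ 1, base 11 is a Fermat witness: 2117 is composite.

401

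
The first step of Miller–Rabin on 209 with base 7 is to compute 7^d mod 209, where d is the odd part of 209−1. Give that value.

209 − 1 = 208 = 2^4 · 13, so d = 13.
7^1 ≡ 7 (mod 209)
7^2 ≡ 7^2 = 49 ≡ 49 (mod 209)
7^4 ≡ 49^2 = 2401 ≡ 102 (mod 209)
7^8 ≡ 102^2 = 10404 ≡ 163 (mod 209)
13 = 8 + 4 + 1 in binary powers of 2.
So 7^13 ≡ 163 · 102 · 7 ≡ 178 (mod 209).
Squaring chain: 178 → 125 → 159 → 201; never reaches −1, so base 7 is a Miller–Rabin witness that 209 is composite.

178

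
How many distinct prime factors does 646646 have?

6

646646 = 2 · 323323
323323 = 7 · 46189
46189 = 11 · 4199
4199 = 13 · 323
323 = 17 · 19
646646 = 2 · 7 · 11 · 13 · 17 · 19, which has 6 distinct prime factors.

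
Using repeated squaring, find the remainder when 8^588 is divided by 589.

8^1 ≡ 8 (mod 589)
8^2 ≡ 8^2 = 64 ≡ 64 (mod 589)
8^4 ≡ 64^2 = 4096 ≡ 562 (mod 589)
8^8 ≡ 562^2 = 315844 ≡ 140 (mod 589)
8^16 ≡ 140^2 = 19600 ≡ 163 (mod 589)
8^32 ≡ 163^2 = 26569 ≡ 64 (mod 589)
8^64 ≡ 64^2 = 4096 ≡ 562 (mod 589)
8^128 ≡ 562^2 = 315844 ≡ 140 (mod 589)
8^256 ≡ 140^2 = 19600 ≡ 163 (mod 589)
8^512 ≡ 163^2 = 26569 ≡ 64 (mod 589)
588 = 512 + 64 + 8 + 4 in binary powers of 2.
So 8^588 ≡ 64 · 562 · 140 · 562 ≡ 419 (mod 589).
Since 419 ≠ 1, base 8 is a Fermat witness: 589 is composite.

419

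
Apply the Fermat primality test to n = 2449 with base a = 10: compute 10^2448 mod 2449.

1310

10^1 ≡ 10 (mod 2449)
10^2 ≡ 10^2 = 100 ≡ 100 (mod 2449)
10^4 ≡ 100^2 = 10000 ≡ 204 (mod 2449)
10^8 ≡ 204^2 = 41616 ≡ 2432 (mod 2449)
10^16 ≡ 2432^2 = 5914624 ≡ 289 (mod 2449)
10^32 ≡ 289^2 = 83521 ≡ 255 (mod 2449)
10^64 ≡ 255^2 = 65025 ≡ 1351 (mod 2449)
10^128 ≡ 1351^2 = 1825201 ≡ 696 (mod 2449)
10^256 ≡ 696^2 = 484416 ≡ 1963 (mod 2449)
10^512 ≡ 1963^2 = 3853369 ≡ 1092 (mod 2449)
10^1024 ≡ 1092^2 = 1192464 ≡ 2250 (mod 2449)
10^2048 ≡ 2250^2 = 5062500 ≡ 417 (mod 2449)
2448 = 2048 + 256 + 128 + 16 in binary powers of 2.
So 10^2448 ≡ 417 · 1963 · 696 · 289 ≡ 1310 (mod 2449).
Since 1310 ≠ 1, base 10 is a Fermat witness: 2449 is composite.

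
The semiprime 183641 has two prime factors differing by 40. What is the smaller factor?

409

Since p = q + 40, we have 183641 = q(q + 40), so q² + 40q − 183641 = 0.
Discriminant: 40² + 4·183641 = 1600 + 734564 = 736164; √736164 = 858.
q = (−40 + 858)/2 = 409, and p = q + 40 = 449.
Check: 409 · 449 = 183641.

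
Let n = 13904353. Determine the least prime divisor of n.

13904353 is odd.
Digit sum 28, not divisible by 3.
Ends in 3: not divisible by 5.
7: 13904353 = 7·1986336 + 1
11: 13904353 = 11·1264032 + 1
13: 13904353 = 13·1069565 + 8
17: 13904353 = 17·817903 + 2
19: 13904353 = 19·731808 + 1
23: 13904353 = 23·604537 + 2
29: 13904353 = 29·479460 + 13
31: 13904353 = 31·448527 + 16
37: 13904353 = 37·375793 + 12
41: 13904353 = 41·339130 + 23
43: 13904353 = 43·323357 + 2
47: 13904353 = 47·295837 + 14
53: 13904353 = 53·262346 + 15
59: 13904353 = 59·235667

59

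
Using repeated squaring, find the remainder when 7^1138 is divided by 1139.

236

7^1 ≡ 7 (mod 1139)
7^2 ≡ 7^2 = 49 ≡ 49 (mod 1139)
7^4 ≡ 49^2 = 2401 ≡ 123 (mod 1139)
7^8 ≡ 123^2 = 15129 ≡ 322 (mod 1139)
7^16 ≡ 322^2 = 103684 ≡ 35 (mod 1139)
7^32 ≡ 35^2 = 1225 ≡ 86 (mod 1139)
7^64 ≡ 86^2 = 7396 ≡ 562 (mod 1139)
7^128 ≡ 562^2 = 315844 ≡ 341 (mod 1139)
7^256 ≡ 341^2 = 116281 ≡ 103 (mod 1139)
7^512 ≡ 103^2 = 10609 ≡ 358 (mod 1139)
7^1024 ≡ 358^2 = 128164 ≡ 596 (mod 1139)
1138 = 1024 + 64 + 32 + 16 + 2 in binary powers of 2.
So 7^1138 ≡ 596 · 562 · 86 · 35 · 49 ≡ 236 (mod 1139).
Since 236 ≠ 1, base 7 is a Fermat witness: 1139 is composite.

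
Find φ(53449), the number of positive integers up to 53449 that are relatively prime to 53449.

Factor: 53449 = 11 · 43 · 113.
φ(53449) = (11−1) · (43−1) · (113−1) = 10 · 42 · 112 = 47040.

47040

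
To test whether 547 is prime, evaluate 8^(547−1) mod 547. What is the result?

1

8^1 ≡ 8 (mod 547)
8^2 ≡ 8^2 = 64 ≡ 64 (mod 547)
8^4 ≡ 64^2 = 4096 ≡ 267 (mod 547)
8^8 ≡ 267^2 = 71289 ≡ 179 (mod 547)
8^16 ≡ 179^2 = 32041 ≡ 315 (mod 547)
8^32 ≡ 315^2 = 99225 ≡ 218 (mod 547)
8^64 ≡ 218^2 = 47524 ≡ 482 (mod 547)
8^128 ≡ 482^2 = 232324 ≡ 396 (mod 547)
8^256 ≡ 396^2 = 156816 ≡ 374 (mod 547)
8^512 ≡ 374^2 = 139876 ≡ 391 (mod 547)
546 = 512 + 32 + 2 in binary powers of 2.
So 8^546 ≡ 391 · 218 · 64 ≡ 1 (mod 547).
Since the result is 1, base 8 gives no evidence that 547 is composite.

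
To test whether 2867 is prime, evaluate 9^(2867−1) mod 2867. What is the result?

9^1 ≡ 9 (mod 2867)
9^2 ≡ 9^2 = 81 ≡ 81 (mod 2867)
9^4 ≡ 81^2 = 6561 ≡ 827 (mod 2867)
9^8 ≡ 827^2 = 683929 ≡ 1583 (mod 2867)
9^16 ≡ 1583^2 = 2505889 ≡ 131 (mod 2867)
9^32 ≡ 131^2 = 17161 ≡ 2826 (mod 2867)
9^64 ≡ 2826^2 = 7986276 ≡ 1681 (mod 2867)
9^128 ≡ 1681^2 = 2825761 ≡ 1766 (mod 2867)
9^256 ≡ 1766^2 = 3118756 ≡ 2327 (mod 2867)
9^512 ≡ 2327^2 = 5414929 ≡ 2033 (mod 2867)
9^1024 ≡ 2033^2 = 4133089 ≡ 1742 (mod 2867)
9^2048 ≡ 1742^2 = 3034564 ≡ 1278 (mod 2867)
2866 = 2048 + 512 + 256 + 32 + 16 + 2 in binary powers of 2.
So 9^2866 ≡ 1278 · 2033 · 2327 · 2826 · 131 · 81 ≡ 619 (mod 2867).
Since 619 ≠ 1, base 9 is a Fermat witness: 2867 is composite.

619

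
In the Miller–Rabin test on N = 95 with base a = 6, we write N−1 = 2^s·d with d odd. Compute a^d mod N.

36

95 − 1 = 94 = 2^1 · 47, so d = 47.
6^1 ≡ 6 (mod 95)
6^2 ≡ 6^2 = 36 ≡ 36 (mod 95)
6^4 ≡ 36^2 = 1296 ≡ 61 (mod 95)
6^8 ≡ 61^2 = 3721 ≡ 16 (mod 95)
6^16 ≡ 16^2 = 256 ≡ 66 (mod 95)
6^32 ≡ 66^2 = 4356 ≡ 81 (mod 95)
47 = 32 + 8 + 4 + 2 + 1 in binary powers of 2.
So 6^47 ≡ 81 · 16 · 61 · 36 · 6 ≡ 36 (mod 95).
Squaring chain: 36; never reaches −1, so base 6 is a Miller–Rabin witness that 95 is composite.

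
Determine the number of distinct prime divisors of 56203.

56203 = 7^2 · 1147
1147 = 31 · 37
56203 = 7^2 · 31 · 37, which has 3 distinct prime factors.

3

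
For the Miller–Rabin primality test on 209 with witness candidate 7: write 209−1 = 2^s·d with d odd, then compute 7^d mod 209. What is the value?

209 − 1 = 208 = 2^4 · 13, so d = 13.
7^1 ≡ 7 (mod 209)
7^2 ≡ 7^2 = 49 ≡ 49 (mod 209)
7^4 ≡ 49^2 = 2401 ≡ 102 (mod 209)
7^8 ≡ 102^2 = 10404 ≡ 163 (mod 209)
13 = 8 + 4 + 1 in binary powers of 2.
So 7^13 ≡ 163 · 102 · 7 ≡ 178 (mod 209).
Squaring chain: 178 → 125 → 159 → 201; never reaches −1, so base 7 is a Miller–Rabin witness that 209 is composite.

178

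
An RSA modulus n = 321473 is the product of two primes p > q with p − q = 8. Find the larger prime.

Since p = q + 8, we have 321473 = q(q + 8), so q² + 8q − 321473 = 0.
Discriminant: 8² + 4·321473 = 64 + 1285892 = 1285956; √1285956 = 1134.
q = (−8 + 1134)/2 = 563, and p = q + 8 = 571.
Check: 563 · 571 = 321473.

571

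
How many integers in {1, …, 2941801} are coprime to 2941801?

2878848

Factor: 2941801 = 109 · 137 · 197.
φ(2941801) = (109−1) · (137−1) · (197−1) = 108 · 136 · 196 = 2878848.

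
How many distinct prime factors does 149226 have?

6

149226 = 2 · 74613
74613 = 3 · 24871
24871 = 7 · 3553
3553 = 11 · 323
323 = 17 · 19
149226 = 2 · 3 · 7 · 11 · 17 · 19, which has 6 distinct prime factors.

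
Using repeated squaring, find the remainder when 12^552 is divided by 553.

12^1 ≡ 12 (mod 553)
12^2 ≡ 12^2 = 144 ≡ 144 (mod 553)
12^4 ≡ 144^2 = 20736 ≡ 275 (mod 553)
12^8 ≡ 275^2 = 75625 ≡ 417 (mod 553)
12^16 ≡ 417^2 = 173889 ≡ 247 (mod 553)
12^32 ≡ 247^2 = 61009 ≡ 179 (mod 553)
12^64 ≡ 179^2 = 32041 ≡ 520 (mod 553)
12^128 ≡ 520^2 = 270400 ≡ 536 (mod 553)
12^256 ≡ 536^2 = 287296 ≡ 289 (mod 553)
12^512 ≡ 289^2 = 83521 ≡ 18 (mod 553)
552 = 512 + 32 + 8 in binary powers of 2.
So 12^552 ≡ 18 · 179 · 417 ≡ 337 (mod 553).
Since 337 ≠ 1, base 12 is a Fermat witness: 553 is composite.

337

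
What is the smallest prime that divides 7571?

7571 is odd.
Digit sum 20, not divisible by 3.
Ends in 1: not divisible by 5.
7: 7571 = 7·1081 + 4
11: 7571 = 11·688 + 3
13: 7571 = 13·582 + 5
17: 7571 = 17·445 + 6
19: 7571 = 19·398 + 9
23: 7571 = 23·329 + 4
29: 7571 = 29·261 + 2
31: 7571 = 31·244 + 7
37: 7571 = 37·204 + 23
41: 7571 = 41·184 + 27
43: 7571 = 43·176 + 3
47: 7571 = 47·161 + 4
53: 7571 = 53·142 + 45
59: 7571 = 59·128 + 19
61: 7571 = 61·124 + 7
67: 7571 = 67·113

67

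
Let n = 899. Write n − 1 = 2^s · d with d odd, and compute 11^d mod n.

823

899 − 1 = 898 = 2^1 · 449, so d = 449.
11^1 ≡ 11 (mod 899)
11^2 ≡ 11^2 = 121 ≡ 121 (mod 899)
11^4 ≡ 121^2 = 14641 ≡ 257 (mod 899)
11^8 ≡ 257^2 = 66049 ≡ 422 (mod 899)
11^16 ≡ 422^2 = 178084 ≡ 82 (mod 899)
11^32 ≡ 82^2 = 6724 ≡ 431 (mod 899)
11^64 ≡ 431^2 = 185761 ≡ 567 (mod 899)
11^128 ≡ 567^2 = 321489 ≡ 546 (mod 899)
11^256 ≡ 546^2 = 298116 ≡ 547 (mod 899)
449 = 256 + 128 + 64 + 1 in binary powers of 2.
So 11^449 ≡ 547 · 546 · 567 · 11 ≡ 823 (mod 899).
Squaring chain: 823; never reaches −1, so base 11 is a Miller–Rabin witness that 899 is composite.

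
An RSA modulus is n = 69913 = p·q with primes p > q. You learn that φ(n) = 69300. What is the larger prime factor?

463

φ(n) = (p−1)(q−1) = n − (p+q) + 1, so p + q = 69913 − 69300 + 1 = 614.
p and q are the roots of t² − 614t + 69913 = 0.
Discriminant: 614² − 4·69913 = 376996 − 279652 = 97344; √97344 = 312.
q = (614 − 312)/2 = 151, p = (614 + 312)/2 = 463.
Check: 151 · 463 = 69913.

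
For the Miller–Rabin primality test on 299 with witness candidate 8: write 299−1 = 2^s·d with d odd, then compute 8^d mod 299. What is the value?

151

299 − 1 = 298 = 2^1 · 149, so d = 149.
8^1 ≡ 8 (mod 299)
8^2 ≡ 8^2 = 64 ≡ 64 (mod 299)
8^4 ≡ 64^2 = 4096 ≡ 209 (mod 299)
8^8 ≡ 209^2 = 43681 ≡ 27 (mod 299)
8^16 ≡ 27^2 = 729 ≡ 131 (mod 299)
8^32 ≡ 131^2 = 17161 ≡ 118 (mod 299)
8^64 ≡ 118^2 = 13924 ≡ 170 (mod 299)
8^128 ≡ 170^2 = 28900 ≡ 196 (mod 299)
149 = 128 + 16 + 4 + 1 in binary powers of 2.
So 8^149 ≡ 196 · 131 · 209 · 8 ≡ 151 (mod 299).
Squaring chain: 151; never reaches −1, so base 8 is a Miller–Rabin witness that 299 is composite.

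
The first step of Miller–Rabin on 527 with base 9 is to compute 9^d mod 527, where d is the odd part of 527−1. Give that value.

527 − 1 = 526 = 2^1 · 263, so d = 263.
9^1 ≡ 9 (mod 527)
9^2 ≡ 9^2 = 81 ≡ 81 (mod 527)
9^4 ≡ 81^2 = 6561 ≡ 237 (mod 527)
9^8 ≡ 237^2 = 56169 ≡ 307 (mod 527)
9^16 ≡ 307^2 = 94249 ≡ 443 (mod 527)
9^32 ≡ 443^2 = 196249 ≡ 205 (mod 527)
9^64 ≡ 205^2 = 42025 ≡ 392 (mod 527)
9^128 ≡ 392^2 = 153664 ≡ 307 (mod 527)
9^256 ≡ 307^2 = 94249 ≡ 443 (mod 527)
263 = 256 + 4 + 2 + 1 in binary powers of 2.
So 9^263 ≡ 443 · 237 · 81 · 9 ≡ 121 (mod 527).
Squaring chain: 121; never reaches −1, so base 9 is a Miller–Rabin witness that 527 is composite.

121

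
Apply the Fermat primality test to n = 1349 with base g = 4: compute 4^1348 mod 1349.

215

4^1 ≡ 4 (mod 1349)
4^2 ≡ 4^2 = 16 ≡ 16 (mod 1349)
4^4 ≡ 16^2 = 256 ≡ 256 (mod 1349)
4^8 ≡ 256^2 = 65536 ≡ 784 (mod 1349)
4^16 ≡ 784^2 = 614656 ≡ 861 (mod 1349)
4^32 ≡ 861^2 = 741321 ≡ 720 (mod 1349)
4^64 ≡ 720^2 = 518400 ≡ 384 (mod 1349)
4^128 ≡ 384^2 = 147456 ≡ 415 (mod 1349)
4^256 ≡ 415^2 = 172225 ≡ 902 (mod 1349)
4^512 ≡ 902^2 = 813604 ≡ 157 (mod 1349)
4^1024 ≡ 157^2 = 24649 ≡ 367 (mod 1349)
1348 = 1024 + 256 + 64 + 4 in binary powers of 2.
So 4^1348 ≡ 367 · 902 · 384 · 256 ≡ 215 (mod 1349).
Since 215 ≠ 1, base 4 is a Fermat witness: 1349 is composite.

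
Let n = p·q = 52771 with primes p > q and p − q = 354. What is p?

467

Since p = q + 354, we have 52771 = q(q + 354), so q² + 354q − 52771 = 0.
Discriminant: 354² + 4·52771 = 125316 + 211084 = 336400; √336400 = 580.
q = (−354 + 580)/2 = 113, and p = q + 354 = 467.
Check: 113 · 467 = 52771.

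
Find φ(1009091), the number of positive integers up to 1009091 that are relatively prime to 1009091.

Factor: 1009091 = 97 · 101 · 103.
φ(1009091) = (97−1) · (101−1) · (103−1) = 96 · 100 · 102 = 979200.

979200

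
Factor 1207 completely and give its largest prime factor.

1207 = 17 · 71
71 is prime.
So 1207 = 17 · 71; the largest prime factor is 71.

71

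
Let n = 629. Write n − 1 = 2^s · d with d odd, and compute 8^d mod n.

230

629 − 1 = 628 = 2^2 · 157, so d = 157.
8^1 ≡ 8 (mod 629)
8^2 ≡ 8^2 = 64 ≡ 64 (mod 629)
8^4 ≡ 64^2 = 4096 ≡ 322 (mod 629)
8^8 ≡ 322^2 = 103684 ≡ 528 (mod 629)
8^16 ≡ 528^2 = 278784 ≡ 137 (mod 629)
8^32 ≡ 137^2 = 18769 ≡ 528 (mod 629)
8^64 ≡ 528^2 = 278784 ≡ 137 (mod 629)
8^128 ≡ 137^2 = 18769 ≡ 528 (mod 629)
157 = 128 + 16 + 8 + 4 + 1 in binary powers of 2.
So 8^157 ≡ 528 · 137 · 528 · 322 · 8 ≡ 230 (mod 629).
Squaring chain: 230 → 64; never reaches −1, so base 8 is a Miller–Rabin witness that 629 is composite.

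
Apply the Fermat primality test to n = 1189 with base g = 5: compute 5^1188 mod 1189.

5^1 ≡ 5 (mod 1189)
5^2 ≡ 5^2 = 25 ≡ 25 (mod 1189)
5^4 ≡ 25^2 = 625 ≡ 625 (mod 1189)
5^8 ≡ 625^2 = 390625 ≡ 633 (mod 1189)
5^16 ≡ 633^2 = 400689 ≡ 1185 (mod 1189)
5^32 ≡ 1185^2 = 1404225 ≡ 16 (mod 1189)
5^64 ≡ 16^2 = 256 ≡ 256 (mod 1189)
5^128 ≡ 256^2 = 65536 ≡ 141 (mod 1189)
5^256 ≡ 141^2 = 19881 ≡ 857 (mod 1189)
5^512 ≡ 857^2 = 734449 ≡ 836 (mod 1189)
5^1024 ≡ 836^2 = 698896 ≡ 953 (mod 1189)
1188 = 1024 + 128 + 32 + 4 in binary powers of 2.
So 5^1188 ≡ 953 · 141 · 16 · 625 ≡ 674 (mod 1189).
Since 674 ≠ 1, base 5 is a Fermat witness: 1189 is composite.

674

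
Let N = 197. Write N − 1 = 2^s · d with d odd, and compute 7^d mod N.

197 − 1 = 196 = 2^2 · 49, so d = 49.
7^1 ≡ 7 (mod 197)
7^2 ≡ 7^2 = 49 ≡ 49 (mod 197)
7^4 ≡ 49^2 = 2401 ≡ 37 (mod 197)
7^8 ≡ 37^2 = 1369 ≡ 187 (mod 197)
7^16 ≡ 187^2 = 34969 ≡ 100 (mod 197)
7^32 ≡ 100^2 = 10000 ≡ 150 (mod 197)
49 = 32 + 16 + 1 in binary powers of 2.
So 7^49 ≡ 150 · 100 · 7 ≡ 196 (mod 197).
Since 7^d ≡ 196 (mod 197), base 7 does not prove 197 composite.

196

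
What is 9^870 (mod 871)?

612

9^1 ≡ 9 (mod 871)
9^2 ≡ 9^2 = 81 ≡ 81 (mod 871)
9^4 ≡ 81^2 = 6561 ≡ 464 (mod 871)
9^8 ≡ 464^2 = 215296 ≡ 159 (mod 871)
9^16 ≡ 159^2 = 25281 ≡ 22 (mod 871)
9^32 ≡ 22^2 = 484 ≡ 484 (mod 871)
9^64 ≡ 484^2 = 234256 ≡ 828 (mod 871)
9^128 ≡ 828^2 = 685584 ≡ 107 (mod 871)
9^256 ≡ 107^2 = 11449 ≡ 126 (mod 871)
9^512 ≡ 126^2 = 15876 ≡ 198 (mod 871)
870 = 512 + 256 + 64 + 32 + 4 + 2 in binary powers of 2.
So 9^870 ≡ 198 · 126 · 828 · 484 · 464 · 81 ≡ 612 (mod 871).
Since 612 ≠ 1, base 9 is a Fermat witness: 871 is composite.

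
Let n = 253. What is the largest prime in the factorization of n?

23

253 = 11 · 23
23 is prime.
So 253 = 11 · 23; the largest prime factor is 23.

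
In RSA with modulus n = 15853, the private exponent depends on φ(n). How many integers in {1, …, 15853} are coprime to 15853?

15580

Factor: 15853 = 83 · 191.
φ(15853) = (83−1) · (191−1) = 82 · 190 = 15580.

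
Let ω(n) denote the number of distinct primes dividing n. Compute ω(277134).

6

277134 = 2 · 138567
138567 = 3 · 46189
46189 = 11 · 4199
4199 = 13 · 323
323 = 17 · 19
277134 = 2 · 3 · 11 · 13 · 17 · 19, which has 6 distinct prime factors.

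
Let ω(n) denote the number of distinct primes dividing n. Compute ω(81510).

6

81510 = 2 · 40755
40755 = 3 · 13585
13585 = 5 · 2717
2717 = 11 · 247
247 = 13 · 19
81510 = 2 · 3 · 5 · 11 · 13 · 19, which has 6 distinct prime factors.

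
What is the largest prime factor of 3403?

83

3403 = 41 · 83
83 is prime.
So 3403 = 41 · 83; the largest prime factor is 83.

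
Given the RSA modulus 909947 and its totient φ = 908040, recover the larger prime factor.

φ(n) = (p−1)(q−1) = n − (p+q) + 1, so p + q = 909947 − 908040 + 1 = 1908.
p and q are the roots of t² − 1908t + 909947 = 0.
Discriminant: 1908² − 4·909947 = 3640464 − 3639788 = 676; √676 = 26.
q = (1908 − 26)/2 = 941, p = (1908 + 26)/2 = 967.
Check: 941 · 967 = 909947.

967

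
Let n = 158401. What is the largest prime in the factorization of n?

158401 = 23 · 6887
6887 = 71 · 97
97 is prime.
So 158401 = 23 · 71 · 97; the largest prime factor is 97.

97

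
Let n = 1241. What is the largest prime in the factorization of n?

73

1241 = 17 · 73
73 is prime.
So 1241 = 17 · 73; the largest prime factor is 73.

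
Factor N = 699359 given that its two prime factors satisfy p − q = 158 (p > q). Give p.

919

Since p = q + 158, we have 699359 = q(q + 158), so q² + 158q − 699359 = 0.
Discriminant: 158² + 4·699359 = 24964 + 2797436 = 2822400; √2822400 = 1680.
q = (−158 + 1680)/2 = 761, and p = q + 158 = 919.
Check: 761 · 919 = 699359.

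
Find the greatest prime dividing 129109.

129109 = 41 · 3149
3149 = 47 · 67
67 is prime.
So 129109 = 41 · 47 · 67; the largest prime factor is 67.

67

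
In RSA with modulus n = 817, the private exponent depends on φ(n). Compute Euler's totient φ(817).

756

Factor: 817 = 19 · 43.
φ(817) = (19−1) · (43−1) = 18 · 42 = 756.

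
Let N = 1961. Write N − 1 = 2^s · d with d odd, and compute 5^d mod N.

1961 − 1 = 1960 = 2^3 · 245, so d = 245.
5^1 ≡ 5 (mod 1961)
5^2 ≡ 5^2 = 25 ≡ 25 (mod 1961)
5^4 ≡ 25^2 = 625 ≡ 625 (mod 1961)
5^8 ≡ 625^2 = 390625 ≡ 386 (mod 1961)
5^16 ≡ 386^2 = 148996 ≡ 1921 (mod 1961)
5^32 ≡ 1921^2 = 3690241 ≡ 1600 (mod 1961)
5^64 ≡ 1600^2 = 2560000 ≡ 895 (mod 1961)
5^128 ≡ 895^2 = 801025 ≡ 937 (mod 1961)
245 = 128 + 64 + 32 + 16 + 4 + 1 in binary powers of 2.
So 5^245 ≡ 937 · 895 · 1600 · 1921 · 625 · 5 ≡ 775 (mod 1961).
Squaring chain: 775 → 559 → 682; never reaches −1, so base 5 is a Miller–Rabin witness that 1961 is composite.

775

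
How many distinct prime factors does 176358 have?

176358 = 2 · 88179
88179 = 3 · 29393
29393 = 7 · 4199
4199 = 13 · 323
323 = 17 · 19
176358 = 2 · 3 · 7 · 13 · 17 · 19, which has 6 distinct prime factors.

6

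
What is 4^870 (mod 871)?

4^1 ≡ 4 (mod 871)
4^2 ≡ 4^2 = 16 ≡ 16 (mod 871)
4^4 ≡ 16^2 = 256 ≡ 256 (mod 871)
4^8 ≡ 256^2 = 65536 ≡ 211 (mod 871)
4^16 ≡ 211^2 = 44521 ≡ 100 (mod 871)
4^32 ≡ 100^2 = 10000 ≡ 419 (mod 871)
4^64 ≡ 419^2 = 175561 ≡ 490 (mod 871)
4^128 ≡ 490^2 = 240100 ≡ 575 (mod 871)
4^256 ≡ 575^2 = 330625 ≡ 516 (mod 871)
4^512 ≡ 516^2 = 266256 ≡ 601 (mod 871)
870 = 512 + 256 + 64 + 32 + 4 + 2 in binary powers of 2.
So 4^870 ≡ 601 · 516 · 490 · 419 · 256 · 16 ≡ 14 (mod 871).
Since 14 ≠ 1, base 4 is a Fermat witness: 871 is composite.

14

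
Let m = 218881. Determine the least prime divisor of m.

218881 is odd.
Digit sum 28, not divisible by 3.
Ends in 1: not divisible by 5.
7: 218881 = 7·31268 + 5
11: 218881 = 11·19898 + 3
13: 218881 = 13·16837

13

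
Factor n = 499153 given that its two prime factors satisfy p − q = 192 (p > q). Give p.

809

Since p = q + 192, we have 499153 = q(q + 192), so q² + 192q − 499153 = 0.
Discriminant: 192² + 4·499153 = 36864 + 1996612 = 2033476; √2033476 = 1426.
q = (−192 + 1426)/2 = 617, and p = q + 192 = 809.
Check: 617 · 809 = 499153.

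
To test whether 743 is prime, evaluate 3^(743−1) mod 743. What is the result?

3^1 ≡ 3 (mod 743)
3^2 ≡ 3^2 = 9 ≡ 9 (mod 743)
3^4 ≡ 9^2 = 81 ≡ 81 (mod 743)
3^8 ≡ 81^2 = 6561 ≡ 617 (mod 743)
3^16 ≡ 617^2 = 380689 ≡ 273 (mod 743)
3^32 ≡ 273^2 = 74529 ≡ 229 (mod 743)
3^64 ≡ 229^2 = 52441 ≡ 431 (mod 743)
3^128 ≡ 431^2 = 185761 ≡ 11 (mod 743)
3^256 ≡ 11^2 = 121 ≡ 121 (mod 743)
3^512 ≡ 121^2 = 14641 ≡ 524 (mod 743)
742 = 512 + 128 + 64 + 32 + 4 + 2 in binary powers of 2.
So 3^742 ≡ 524 · 11 · 431 · 229 · 81 · 9 ≡ 1 (mod 743).
Since the result is 1, base 3 gives no evidence that 743 is composite.

1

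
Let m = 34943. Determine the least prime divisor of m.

34943 is odd.
Digit sum 23, not divisible by 3.
Ends in 3: not divisible by 5.
7: 34943 = 7·4991 + 6
11: 34943 = 11·3176 + 7
13: 34943 = 13·2687 + 12
17: 34943 = 17·2055 + 8
19: 34943 = 19·1839 + 2
23: 34943 = 23·1519 + 6
29: 34943 = 29·1204 + 27
31: 34943 = 31·1127 + 6
37: 34943 = 37·944 + 15
41: 34943 = 41·852 + 11
43: 34943 = 43·812 + 27
47: 34943 = 47·743 + 22
53: 34943 = 53·659 + 16
59: 34943 = 59·592 + 15
61: 34943 = 61·572 + 51
67: 34943 = 67·521 + 36
71: 34943 = 71·492 + 11
73: 34943 = 73·478 + 49
79: 34943 = 79·442 + 25
83: 34943 = 83·421

83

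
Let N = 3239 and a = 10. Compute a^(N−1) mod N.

10^1 ≡ 10 (mod 3239)
10^2 ≡ 10^2 = 100 ≡ 100 (mod 3239)
10^4 ≡ 100^2 = 10000 ≡ 283 (mod 3239)
10^8 ≡ 283^2 = 80089 ≡ 2353 (mod 3239)
10^16 ≡ 2353^2 = 5536609 ≡ 1158 (mod 3239)
10^32 ≡ 1158^2 = 1340964 ≡ 18 (mod 3239)
10^64 ≡ 18^2 = 324 ≡ 324 (mod 3239)
10^128 ≡ 324^2 = 104976 ≡ 1328 (mod 3239)
10^256 ≡ 1328^2 = 1763584 ≡ 1568 (mod 3239)
10^512 ≡ 1568^2 = 2458624 ≡ 223 (mod 3239)
10^1024 ≡ 223^2 = 49729 ≡ 1144 (mod 3239)
10^2048 ≡ 1144^2 = 1308736 ≡ 180 (mod 3239)
3238 = 2048 + 1024 + 128 + 32 + 4 + 2 in binary powers of 2.
So 10^3238 ≡ 180 · 1144 · 1328 · 18 · 283 · 100 ≡ 3091 (mod 3239).
Since 3091 ≠ 1, base 10 is a Fermat witness: 3239 is composite.

3091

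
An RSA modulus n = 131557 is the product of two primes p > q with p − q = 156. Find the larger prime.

Since p = q + 156, we have 131557 = q(q + 156), so q² + 156q − 131557 = 0.
Discriminant: 156² + 4·131557 = 24336 + 526228 = 550564; √550564 = 742.
q = (−156 + 742)/2 = 293, and p = q + 156 = 449.
Check: 293 · 449 = 131557.

449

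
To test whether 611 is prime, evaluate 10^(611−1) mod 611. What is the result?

10^1 ≡ 10 (mod 611)
10^2 ≡ 10^2 = 100 ≡ 100 (mod 611)
10^4 ≡ 100^2 = 10000 ≡ 224 (mod 611)
10^8 ≡ 224^2 = 50176 ≡ 74 (mod 611)
10^16 ≡ 74^2 = 5476 ≡ 588 (mod 611)
10^32 ≡ 588^2 = 345744 ≡ 529 (mod 611)
10^64 ≡ 529^2 = 279841 ≡ 3 (mod 611)
10^128 ≡ 3^2 = 9 ≡ 9 (mod 611)
10^256 ≡ 9^2 = 81 ≡ 81 (mod 611)
10^512 ≡ 81^2 = 6561 ≡ 451 (mod 611)
610 = 512 + 64 + 32 + 2 in binary powers of 2.
So 10^610 ≡ 451 · 3 · 529 · 100 ≡ 549 (mod 611).
Since 549 ≠ 1, base 10 is a Fermat witness: 611 is composite.

549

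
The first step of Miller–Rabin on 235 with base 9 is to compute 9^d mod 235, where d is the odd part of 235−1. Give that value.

235 − 1 = 234 = 2^1 · 117, so d = 117.
9^1 ≡ 9 (mod 235)
9^2 ≡ 9^2 = 81 ≡ 81 (mod 235)
9^4 ≡ 81^2 = 6561 ≡ 216 (mod 235)
9^8 ≡ 216^2 = 46656 ≡ 126 (mod 235)
9^16 ≡ 126^2 = 15876 ≡ 131 (mod 235)
9^32 ≡ 131^2 = 17161 ≡ 6 (mod 235)
9^64 ≡ 6^2 = 36 ≡ 36 (mod 235)
117 = 64 + 32 + 16 + 4 + 1 in binary powers of 2.
So 9^117 ≡ 36 · 6 · 131 · 216 · 9 ≡ 34 (mod 235).
Squaring chain: 34; never reaches −1, so base 9 is a Miller–Rabin witness that 235 is composite.

34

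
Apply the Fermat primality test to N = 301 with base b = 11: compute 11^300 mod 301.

176

11^1 ≡ 11 (mod 301)
11^2 ≡ 11^2 = 121 ≡ 121 (mod 301)
11^4 ≡ 121^2 = 14641 ≡ 193 (mod 301)
11^8 ≡ 193^2 = 37249 ≡ 226 (mod 301)
11^16 ≡ 226^2 = 51076 ≡ 207 (mod 301)
11^32 ≡ 207^2 = 42849 ≡ 107 (mod 301)
11^64 ≡ 107^2 = 11449 ≡ 11 (mod 301)
11^128 ≡ 11^2 = 121 ≡ 121 (mod 301)
11^256 ≡ 121^2 = 14641 ≡ 193 (mod 301)
300 = 256 + 32 + 8 + 4 in binary powers of 2.
So 11^300 ≡ 193 · 107 · 226 · 193 ≡ 176 (mod 301).
Since 176 ≠ 1, base 11 is a Fermat witness: 301 is composite.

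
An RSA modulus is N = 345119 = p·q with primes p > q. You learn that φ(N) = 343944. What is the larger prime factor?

613

φ(n) = (p−1)(q−1) = n − (p+q) + 1, so p + q = 345119 − 343944 + 1 = 1176.
p and q are the roots of t² − 1176t + 345119 = 0.
Discriminant: 1176² − 4·345119 = 1382976 − 1380476 = 2500; √2500 = 50.
q = (1176 − 50)/2 = 563, p = (1176 + 50)/2 = 613.
Check: 563 · 613 = 345119.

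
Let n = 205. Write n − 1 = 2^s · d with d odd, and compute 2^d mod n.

205 − 1 = 204 = 2^2 · 51, so d = 51.
2^1 ≡ 2 (mod 205)
2^2 ≡ 2^2 = 4 ≡ 4 (mod 205)
2^4 ≡ 4^2 = 16 ≡ 16 (mod 205)
2^8 ≡ 16^2 = 256 ≡ 51 (mod 205)
2^16 ≡ 51^2 = 2601 ≡ 141 (mod 205)
2^32 ≡ 141^2 = 19881 ≡ 201 (mod 205)
51 = 32 + 16 + 2 + 1 in binary powers of 2.
So 2^51 ≡ 201 · 141 · 4 · 2 ≡ 203 (mod 205).
Squaring chain: 203 → 4; never reaches −1, so base 2 is a Miller–Rabin witness that 205 is composite.

203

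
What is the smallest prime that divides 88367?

97

88367 is odd.
Digit sum 32, not divisible by 3.
Ends in 7: not divisible by 5.
7: 88367 = 7·12623 + 6
11: 88367 = 11·8033 + 4
13: 88367 = 13·6797 + 6
17: 88367 = 17·5198 + 1
19: 88367 = 19·4650 + 17
23: 88367 = 23·3842 + 1
29: 88367 = 29·3047 + 4
31: 88367 = 31·2850 + 17
37: 88367 = 37·2388 + 11
41: 88367 = 41·2155 + 12
43: 88367 = 43·2055 + 2
47: 88367 = 47·1880 + 7
53: 88367 = 53·1667 + 16
59: 88367 = 59·1497 + 44
61: 88367 = 61·1448 + 39
67: 88367 = 67·1318 + 61
71: 88367 = 71·1244 + 43
73: 88367 = 73·1210 + 37
79: 88367 = 79·1118 + 45
83: 88367 = 83·1064 + 55
89: 88367 = 89·992 + 79
97: 88367 = 97·911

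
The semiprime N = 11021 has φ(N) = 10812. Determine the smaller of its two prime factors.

φ(n) = (p−1)(q−1) = n − (p+q) + 1, so p + q = 11021 − 10812 + 1 = 210.
p and q are the roots of t² − 210t + 11021 = 0.
Discriminant: 210² − 4·11021 = 44100 − 44084 = 16; √16 = 4.
q = (210 − 4)/2 = 103, p = (210 + 4)/2 = 107.
Check: 103 · 107 = 11021.

103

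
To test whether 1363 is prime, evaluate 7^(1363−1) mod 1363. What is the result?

545

7^1 ≡ 7 (mod 1363)
7^2 ≡ 7^2 = 49 ≡ 49 (mod 1363)
7^4 ≡ 49^2 = 2401 ≡ 1038 (mod 1363)
7^8 ≡ 1038^2 = 1077444 ≡ 674 (mod 1363)
7^16 ≡ 674^2 = 454276 ≡ 397 (mod 1363)
7^32 ≡ 397^2 = 157609 ≡ 864 (mod 1363)
7^64 ≡ 864^2 = 746496 ≡ 935 (mod 1363)
7^128 ≡ 935^2 = 874225 ≡ 542 (mod 1363)
7^256 ≡ 542^2 = 293764 ≡ 719 (mod 1363)
7^512 ≡ 719^2 = 516961 ≡ 384 (mod 1363)
7^1024 ≡ 384^2 = 147456 ≡ 252 (mod 1363)
1362 = 1024 + 256 + 64 + 16 + 2 in binary powers of 2.
So 7^1362 ≡ 252 · 719 · 935 · 397 · 49 ≡ 545 (mod 1363).
Since 545 ≠ 1, base 7 is a Fermat witness: 1363 is composite.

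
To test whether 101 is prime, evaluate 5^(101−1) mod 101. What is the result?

5^1 ≡ 5 (mod 101)
5^2 ≡ 5^2 = 25 ≡ 25 (mod 101)
5^4 ≡ 25^2 = 625 ≡ 19 (mod 101)
5^8 ≡ 19^2 = 361 ≡ 58 (mod 101)
5^16 ≡ 58^2 = 3364 ≡ 31 (mod 101)
5^32 ≡ 31^2 = 961 ≡ 52 (mod 101)
5^64 ≡ 52^2 = 2704 ≡ 78 (mod 101)
100 = 64 + 32 + 4 in binary powers of 2.
So 5^100 ≡ 78 · 52 · 19 ≡ 1 (mod 101).
Since the result is 1, base 5 gives no evidence that 101 is composite.

1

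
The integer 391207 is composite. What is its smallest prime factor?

23

391207 is odd.
Digit sum 22, not divisible by 3.
Ends in 7: not divisible by 5.
7: 391207 = 7·55886 + 5
11: 391207 = 11·35564 + 3
13: 391207 = 13·30092 + 11
17: 391207 = 17·23012 + 3
19: 391207 = 19·20589 + 16
23: 391207 = 23·17009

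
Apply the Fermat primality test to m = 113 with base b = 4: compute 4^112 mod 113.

1

4^1 ≡ 4 (mod 113)
4^2 ≡ 4^2 = 16 ≡ 16 (mod 113)
4^4 ≡ 16^2 = 256 ≡ 30 (mod 113)
4^8 ≡ 30^2 = 900 ≡ 109 (mod 113)
4^16 ≡ 109^2 = 11881 ≡ 16 (mod 113)
4^32 ≡ 16^2 = 256 ≡ 30 (mod 113)
4^64 ≡ 30^2 = 900 ≡ 109 (mod 113)
112 = 64 + 32 + 16 in binary powers of 2.
So 4^112 ≡ 109 · 30 · 16 ≡ 1 (mod 113).
Since the result is 1, base 4 gives no evidence that 113 is composite.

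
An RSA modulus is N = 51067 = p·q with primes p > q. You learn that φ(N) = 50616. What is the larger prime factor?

φ(n) = (p−1)(q−1) = n − (p+q) + 1, so p + q = 51067 − 50616 + 1 = 452.
p and q are the roots of t² − 452t + 51067 = 0.
Discriminant: 452² − 4·51067 = 204304 − 204268 = 36; √36 = 6.
q = (452 − 6)/2 = 223, p = (452 + 6)/2 = 229.
Check: 223 · 229 = 51067.

229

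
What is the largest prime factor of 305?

305 = 5 · 61
61 is prime.
So 305 = 5 · 61; the largest prime factor is 61.

61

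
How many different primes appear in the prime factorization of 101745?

5

101745 = 3^2 · 11305
11305 = 5 · 2261
2261 = 7 · 323
323 = 17 · 19
101745 = 3^2 · 5 · 7 · 17 · 19, which has 5 distinct prime factors.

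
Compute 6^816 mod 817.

87

6^1 ≡ 6 (mod 817)
6^2 ≡ 6^2 = 36 ≡ 36 (mod 817)
6^4 ≡ 36^2 = 1296 ≡ 479 (mod 817)
6^8 ≡ 479^2 = 229441 ≡ 681 (mod 817)
6^16 ≡ 681^2 = 463761 ≡ 522 (mod 817)
6^32 ≡ 522^2 = 272484 ≡ 423 (mod 817)
6^64 ≡ 423^2 = 178929 ≡ 6 (mod 817)
6^128 ≡ 6^2 = 36 ≡ 36 (mod 817)
6^256 ≡ 36^2 = 1296 ≡ 479 (mod 817)
6^512 ≡ 479^2 = 229441 ≡ 681 (mod 817)
816 = 512 + 256 + 32 + 16 in binary powers of 2.
So 6^816 ≡ 681 · 479 · 423 · 522 ≡ 87 (mod 817).
Since 87 ≠ 1, base 6 is a Fermat witness: 817 is composite.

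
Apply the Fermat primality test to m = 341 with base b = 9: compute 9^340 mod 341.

67

9^1 ≡ 9 (mod 341)
9^2 ≡ 9^2 = 81 ≡ 81 (mod 341)
9^4 ≡ 81^2 = 6561 ≡ 82 (mod 341)
9^8 ≡ 82^2 = 6724 ≡ 245 (mod 341)
9^16 ≡ 245^2 = 60025 ≡ 9 (mod 341)
9^32 ≡ 9^2 = 81 ≡ 81 (mod 341)
9^64 ≡ 81^2 = 6561 ≡ 82 (mod 341)
9^128 ≡ 82^2 = 6724 ≡ 245 (mod 341)
9^256 ≡ 245^2 = 60025 ≡ 9 (mod 341)
340 = 256 + 64 + 16 + 4 in binary powers of 2.
So 9^340 ≡ 9 · 82 · 9 · 82 ≡ 67 (mod 341).
Since 67 ≠ 1, base 9 is a Fermat witness: 341 is composite.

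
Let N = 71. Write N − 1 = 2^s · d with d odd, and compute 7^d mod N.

71 − 1 = 70 = 2^1 · 35, so d = 35.
7^1 ≡ 7 (mod 71)
7^2 ≡ 7^2 = 49 ≡ 49 (mod 71)
7^4 ≡ 49^2 = 2401 ≡ 58 (mod 71)
7^8 ≡ 58^2 = 3364 ≡ 27 (mod 71)
7^16 ≡ 27^2 = 729 ≡ 19 (mod 71)
7^32 ≡ 19^2 = 361 ≡ 6 (mod 71)
35 = 32 + 2 + 1 in binary powers of 2.
So 7^35 ≡ 6 · 49 · 7 ≡ 70 (mod 71).
Since 7^d ≡ 70 (mod 71), base 7 does not prove 71 composite.

70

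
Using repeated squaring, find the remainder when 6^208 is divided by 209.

6^1 ≡ 6 (mod 209)
6^2 ≡ 6^2 = 36 ≡ 36 (mod 209)
6^4 ≡ 36^2 = 1296 ≡ 42 (mod 209)
6^8 ≡ 42^2 = 1764 ≡ 92 (mod 209)
6^16 ≡ 92^2 = 8464 ≡ 104 (mod 209)
6^32 ≡ 104^2 = 10816 ≡ 157 (mod 209)
6^64 ≡ 157^2 = 24649 ≡ 196 (mod 209)
6^128 ≡ 196^2 = 38416 ≡ 169 (mod 209)
208 = 128 + 64 + 16 in binary powers of 2.
So 6^208 ≡ 169 · 196 · 104 ≡ 158 (mod 209).
Since 158 ≠ 1, base 6 is a Fermat witness: 209 is composite.

158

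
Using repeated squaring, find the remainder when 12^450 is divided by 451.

419

12^1 ≡ 12 (mod 451)
12^2 ≡ 12^2 = 144 ≡ 144 (mod 451)
12^4 ≡ 144^2 = 20736 ≡ 441 (mod 451)
12^8 ≡ 441^2 = 194481 ≡ 100 (mod 451)
12^16 ≡ 100^2 = 10000 ≡ 78 (mod 451)
12^32 ≡ 78^2 = 6084 ≡ 221 (mod 451)
12^64 ≡ 221^2 = 48841 ≡ 133 (mod 451)
12^128 ≡ 133^2 = 17689 ≡ 100 (mod 451)
12^256 ≡ 100^2 = 10000 ≡ 78 (mod 451)
450 = 256 + 128 + 64 + 2 in binary powers of 2.
So 12^450 ≡ 78 · 100 · 133 · 144 ≡ 419 (mod 451).
Since 419 ≠ 1, base 12 is a Fermat witness: 451 is composite.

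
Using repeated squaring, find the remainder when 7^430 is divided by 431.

1

7^1 ≡ 7 (mod 431)
7^2 ≡ 7^2 = 49 ≡ 49 (mod 431)
7^4 ≡ 49^2 = 2401 ≡ 246 (mod 431)
7^8 ≡ 246^2 = 60516 ≡ 176 (mod 431)
7^16 ≡ 176^2 = 30976 ≡ 375 (mod 431)
7^32 ≡ 375^2 = 140625 ≡ 119 (mod 431)
7^64 ≡ 119^2 = 14161 ≡ 369 (mod 431)
7^128 ≡ 369^2 = 136161 ≡ 396 (mod 431)
7^256 ≡ 396^2 = 156816 ≡ 363 (mod 431)
430 = 256 + 128 + 32 + 8 + 4 + 2 in binary powers of 2.
So 7^430 ≡ 363 · 396 · 119 · 176 · 246 · 49 ≡ 1 (mod 431).
Since the result is 1, base 7 gives no evidence that 431 is composite.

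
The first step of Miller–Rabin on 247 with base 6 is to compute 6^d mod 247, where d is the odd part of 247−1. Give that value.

125

247 − 1 = 246 = 2^1 · 123, so d = 123.
6^1 ≡ 6 (mod 247)
6^2 ≡ 6^2 = 36 ≡ 36 (mod 247)
6^4 ≡ 36^2 = 1296 ≡ 61 (mod 247)
6^8 ≡ 61^2 = 3721 ≡ 16 (mod 247)
6^16 ≡ 16^2 = 256 ≡ 9 (mod 247)
6^32 ≡ 9^2 = 81 ≡ 81 (mod 247)
6^64 ≡ 81^2 = 6561 ≡ 139 (mod 247)
123 = 64 + 32 + 16 + 8 + 2 + 1 in binary powers of 2.
So 6^123 ≡ 139 · 81 · 9 · 16 · 36 · 6 ≡ 125 (mod 247).
Squaring chain: 125; never reaches −1, so base 6 is a Miller–Rabin witness that 247 is composite.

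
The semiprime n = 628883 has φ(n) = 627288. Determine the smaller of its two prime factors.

709

φ(n) = (p−1)(q−1) = n − (p+q) + 1, so p + q = 628883 − 627288 + 1 = 1596.
p and q are the roots of t² − 1596t + 628883 = 0.
Discriminant: 1596² − 4·628883 = 2547216 − 2515532 = 31684; √31684 = 178.
q = (1596 − 178)/2 = 709, p = (1596 + 178)/2 = 887.
Check: 709 · 887 = 628883.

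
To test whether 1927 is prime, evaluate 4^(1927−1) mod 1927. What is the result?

4^1 ≡ 4 (mod 1927)
4^2 ≡ 4^2 = 16 ≡ 16 (mod 1927)
4^4 ≡ 16^2 = 256 ≡ 256 (mod 1927)
4^8 ≡ 256^2 = 65536 ≡ 18 (mod 1927)
4^16 ≡ 18^2 = 324 ≡ 324 (mod 1927)
4^32 ≡ 324^2 = 104976 ≡ 918 (mod 1927)
4^64 ≡ 918^2 = 842724 ≡ 625 (mod 1927)
4^128 ≡ 625^2 = 390625 ≡ 1371 (mod 1927)
4^256 ≡ 1371^2 = 1879641 ≡ 816 (mod 1927)
4^512 ≡ 816^2 = 665856 ≡ 1041 (mod 1927)
4^1024 ≡ 1041^2 = 1083681 ≡ 707 (mod 1927)
1926 = 1024 + 512 + 256 + 128 + 4 + 2 in binary powers of 2.
So 4^1926 ≡ 707 · 1041 · 816 · 1371 · 256 · 16 ≡ 1390 (mod 1927).
Since 1390 ≠ 1, base 4 is a Fermat witness: 1927 is composite.

1390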